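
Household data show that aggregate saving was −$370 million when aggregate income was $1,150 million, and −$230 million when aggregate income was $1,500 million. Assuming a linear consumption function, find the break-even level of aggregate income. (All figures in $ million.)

MPS = ΔS/ΔY = (-230 − (-370))/(1500 − 1150) = 140/350 = 0.4
MPC = 1 − MPS = 0.6
From S(1150) = -370: −a + 0.4(1150) = -370, so a = 460 − (-370) = 830
Break-even (S = 0): Y = a/MPS = 830/0.4 = 2075

Y = 2075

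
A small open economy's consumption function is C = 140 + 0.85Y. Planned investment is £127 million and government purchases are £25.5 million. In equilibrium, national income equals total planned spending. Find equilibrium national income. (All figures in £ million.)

Y = 1950

Y = C + I + G = 140 + 0.85Y + 127 + 25.5
Y − 0.85Y = 292.5
0.15Y = 292.5, so Y = 292.5/0.15 = 1950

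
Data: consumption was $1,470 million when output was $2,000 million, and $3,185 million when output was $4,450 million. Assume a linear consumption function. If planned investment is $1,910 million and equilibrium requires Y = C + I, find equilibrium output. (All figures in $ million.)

MPC = (3185 − 1470)/(4450 − 2000) = 1715/2450 = 0.7
a = 1470 − 0.7(2000) = 70
Equilibrium: Y = 70 + 0.7Y + 1910
0.3Y = 1980, so Y = 1980/0.3 = 6600

Y = 6600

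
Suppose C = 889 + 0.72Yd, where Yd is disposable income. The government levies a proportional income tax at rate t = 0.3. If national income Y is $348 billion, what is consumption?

Yd = (1 − 0.3)(348) = 0.7(348) = 243.6
C = 889 + 0.72(243.6) = 889 + 175.392 = 1064.392

C = 1064.392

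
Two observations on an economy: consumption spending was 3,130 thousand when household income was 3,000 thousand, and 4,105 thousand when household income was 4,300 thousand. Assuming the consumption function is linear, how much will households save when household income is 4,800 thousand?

MPC = (4105 − 3130)/(4300 − 3000) = 975/1300 = 0.75
a = 3130 − 0.75(3000) = 3130 − 2250 = 880
C = 880 + 0.75(4800) = 4480
S = 4800 − 4480 = 320

S = 320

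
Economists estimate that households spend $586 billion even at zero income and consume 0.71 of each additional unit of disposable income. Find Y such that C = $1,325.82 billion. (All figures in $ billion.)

586 + 0.71Y = 1325.82
0.71Y = 739.82, so Y = 739.82/0.71 = 1042

Y = 1042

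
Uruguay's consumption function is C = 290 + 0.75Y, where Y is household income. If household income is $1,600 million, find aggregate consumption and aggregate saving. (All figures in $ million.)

C = 290 + 0.75(1600) = 290 + 1200 = 1490
S = Y − C = 1600 − 1490 = 110

C = 1490; S = 110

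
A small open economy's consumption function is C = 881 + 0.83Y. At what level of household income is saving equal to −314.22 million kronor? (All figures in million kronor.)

S = Y − C = -881 + 0.17Y
-881 + 0.17Y = -314.22, so 0.17Y = 566.78 and Y = 3334

Y = 3334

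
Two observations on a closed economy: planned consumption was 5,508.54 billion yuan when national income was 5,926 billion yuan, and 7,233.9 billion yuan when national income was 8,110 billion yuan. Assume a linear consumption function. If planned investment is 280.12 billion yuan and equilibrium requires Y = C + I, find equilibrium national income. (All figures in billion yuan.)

Y = 5272

MPC = (7233.9 − 5508.54)/(8110 − 5926) = 1725.36/2184 = 0.79
a = 5508.54 − 0.79(5926) = 827
Equilibrium: Y = 827 + 0.79Y + 280.12
0.21Y = 1107.12, so Y = 1107.12/0.21 = 5272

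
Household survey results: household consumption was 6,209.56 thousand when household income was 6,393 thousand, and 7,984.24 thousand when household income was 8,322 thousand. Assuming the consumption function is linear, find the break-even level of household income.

Y = 4100

MPC = (7984.24 − 6209.56)/(8322 − 6393) = 1774.68/1929 = 0.92
a = 6209.56 − 0.92(6393) = 6209.56 − 5881.56 = 328
Break-even: Y = a/(1−MPC) = 328/0.08 = 4100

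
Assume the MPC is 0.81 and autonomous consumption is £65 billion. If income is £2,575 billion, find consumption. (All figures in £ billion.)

C = 2150.75

C = 65 + 0.81(2575) = 65 + 2085.75 = 2150.75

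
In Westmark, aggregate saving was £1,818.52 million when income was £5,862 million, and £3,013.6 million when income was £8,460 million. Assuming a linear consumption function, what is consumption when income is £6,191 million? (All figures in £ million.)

C = 4221.14

MPS = ΔS/ΔY = (3013.6 − 1818.52)/(8460 − 5862) = 1195.08/2598 = 0.46
MPC = 1 − MPS = 0.54
Autonomous saving = 1818.52 − 0.46(5862) = -878, so a = 878
C = 878 + 0.54(6191) = 878 + 3343.14 = 4221.14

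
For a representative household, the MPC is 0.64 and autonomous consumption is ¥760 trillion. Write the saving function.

S = Y − C = Y − (760 + 0.64Y) = -760 + (1 − 0.64)Y

S = -760 + 0.36Y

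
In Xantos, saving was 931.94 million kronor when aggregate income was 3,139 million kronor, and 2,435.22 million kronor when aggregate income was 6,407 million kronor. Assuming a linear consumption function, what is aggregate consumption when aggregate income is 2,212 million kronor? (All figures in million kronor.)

C = 1706.48

MPS = ΔS/ΔY = (2435.22 − 931.94)/(6407 − 3139) = 1503.28/3268 = 0.46
MPC = 1 − MPS = 0.54
Autonomous saving = 931.94 − 0.46(3139) = -512, so a = 512
C = 512 + 0.54(2212) = 512 + 1194.48 = 1706.48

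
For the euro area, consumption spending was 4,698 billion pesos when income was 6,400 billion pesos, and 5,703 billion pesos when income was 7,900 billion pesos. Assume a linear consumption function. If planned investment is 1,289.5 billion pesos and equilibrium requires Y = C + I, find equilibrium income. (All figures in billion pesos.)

MPC = (5703 − 4698)/(7900 − 6400) = 1005/1500 = 0.67
a = 4698 − 0.67(6400) = 410
Equilibrium: Y = 410 + 0.67Y + 1289.5
0.33Y = 1699.5, so Y = 1699.5/0.33 = 5150

Y = 5150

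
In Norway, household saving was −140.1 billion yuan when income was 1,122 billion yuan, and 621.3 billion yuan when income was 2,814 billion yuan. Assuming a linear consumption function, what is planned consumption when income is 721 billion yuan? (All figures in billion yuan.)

C = 1041.55

MPS = ΔS/ΔY = (621.3 − (-140.1))/(2814 − 1122) = 761.4/1692 = 0.45
MPC = 1 − MPS = 0.55
Autonomous saving = -140.1 − 0.45(1122) = -645, so a = 645
C = 645 + 0.55(721) = 645 + 396.55 = 1041.55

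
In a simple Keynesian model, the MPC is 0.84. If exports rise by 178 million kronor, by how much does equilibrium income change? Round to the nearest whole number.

ΔY ≈ 1113

The multiplier is 1/(1 − MPC) = 1/0.16.
ΔY = 178/0.16 = 1112.50 ≈ 1113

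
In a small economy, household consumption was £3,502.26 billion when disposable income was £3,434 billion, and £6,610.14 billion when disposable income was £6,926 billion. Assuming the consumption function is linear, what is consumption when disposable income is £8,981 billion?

C = 8439.09

MPC = (6610.14 − 3502.26)/(6926 − 3434) = 3107.88/3492 = 0.89
a = 3502.26 − 0.89(3434) = 3502.26 − 3056.26 = 446
C = 446 + 0.89(8981) = 446 + 7993.09 = 8439.09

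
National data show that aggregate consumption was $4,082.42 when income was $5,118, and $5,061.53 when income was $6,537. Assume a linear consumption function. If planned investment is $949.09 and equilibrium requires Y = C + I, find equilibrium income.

Y = 4839

MPC = (5061.53 − 4082.42)/(6537 − 5118) = 979.11/1419 = 0.69
a = 4082.42 − 0.69(5118) = 551
Equilibrium: Y = 551 + 0.69Y + 949.09
0.31Y = 1500.09, so Y = 1500.09/0.31 = 4839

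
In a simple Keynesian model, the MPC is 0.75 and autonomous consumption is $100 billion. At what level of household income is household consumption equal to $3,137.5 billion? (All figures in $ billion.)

100 + 0.75Y = 3137.5
0.75Y = 3037.5, so Y = 3037.5/0.75 = 4050

Y = 4050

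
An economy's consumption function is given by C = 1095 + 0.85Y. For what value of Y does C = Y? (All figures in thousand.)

At break-even, C = Y: 1095 + 0.85Y = Y
0.15Y = 1095, so Y = 1095/0.15 = 7300

Y = 7300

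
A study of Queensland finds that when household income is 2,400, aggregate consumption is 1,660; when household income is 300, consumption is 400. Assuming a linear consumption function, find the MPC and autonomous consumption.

MPC = 0.6; a = 220

MPC = ΔC/ΔY = (1660 − 400)/(2400 − 300) = 1260/2100 = 0.6
a = C − MPC·Y = 400 − 0.6(300) = 400 − 180 = 220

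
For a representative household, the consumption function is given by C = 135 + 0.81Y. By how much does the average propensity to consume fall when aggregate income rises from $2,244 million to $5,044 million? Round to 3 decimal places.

At Y = 2244: C = 135 + 0.81(2244) = 1952.64, APC = 1952.64/2244 = 0.8702
At Y = 5044: C = 4220.64, APC = 4220.64/5044 = 0.8368
Fall in APC = 0.8702 − 0.8368 = 0.0334 ≈ 0.033

ΔAPC = 0.033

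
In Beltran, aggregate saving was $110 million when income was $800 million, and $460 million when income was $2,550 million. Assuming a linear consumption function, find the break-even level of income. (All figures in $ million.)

Y = 250

MPS = ΔS/ΔY = (460 − 110)/(2550 − 800) = 350/1750 = 0.2
MPC = 1 − MPS = 0.8
From S(800) = 110: −a + 0.2(800) = 110, so a = 160 − 110 = 50
Break-even (S = 0): Y = a/MPS = 50/0.2 = 250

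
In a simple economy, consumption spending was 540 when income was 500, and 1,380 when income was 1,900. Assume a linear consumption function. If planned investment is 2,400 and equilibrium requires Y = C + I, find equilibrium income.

MPC = (1380 − 540)/(1900 − 500) = 840/1400 = 0.6
a = 540 − 0.6(500) = 240
Equilibrium: Y = 240 + 0.6Y + 2400
0.4Y = 2640, so Y = 2640/0.4 = 6600

Y = 6600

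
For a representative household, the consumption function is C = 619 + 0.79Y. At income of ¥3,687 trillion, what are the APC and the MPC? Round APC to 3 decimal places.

APC = 0.958; MPC = 0.79

MPC = 0.79 (the slope of the consumption function)
C = 619 + 0.79(3687) = 3531.73, so APC = 3531.73/3687 = 0.958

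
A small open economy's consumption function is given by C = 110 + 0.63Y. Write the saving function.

S = -110 + 0.37Y

S = Y − C = Y − (110 + 0.63Y) = -110 + (1 − 0.63)Y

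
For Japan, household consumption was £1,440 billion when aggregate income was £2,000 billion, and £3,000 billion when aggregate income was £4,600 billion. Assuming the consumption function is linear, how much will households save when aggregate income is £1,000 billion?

S = 160

MPC = (3000 − 1440)/(4600 − 2000) = 1560/2600 = 0.6
a = 1440 − 0.6(2000) = 1440 − 1200 = 240
C = 240 + 0.6(1000) = 840
S = 1000 − 840 = 160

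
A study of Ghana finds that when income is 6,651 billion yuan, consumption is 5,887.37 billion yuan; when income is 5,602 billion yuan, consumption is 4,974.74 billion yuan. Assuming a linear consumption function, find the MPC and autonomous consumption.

MPC = ΔC/ΔY = (5887.37 − 4974.74)/(6651 − 5602) = 912.63/1049 = 0.87
a = C − MPC·Y = 4974.74 − 0.87(5602) = 4974.74 − 4873.74 = 101

MPC = 0.87; a = 101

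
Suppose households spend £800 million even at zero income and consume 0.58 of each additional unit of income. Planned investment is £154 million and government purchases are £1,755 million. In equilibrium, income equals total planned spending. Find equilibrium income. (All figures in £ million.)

Y = C + I + G = 800 + 0.58Y + 154 + 1755
Y − 0.58Y = 2709
0.42Y = 2709, so Y = 2709/0.42 = 6450

Y = 6450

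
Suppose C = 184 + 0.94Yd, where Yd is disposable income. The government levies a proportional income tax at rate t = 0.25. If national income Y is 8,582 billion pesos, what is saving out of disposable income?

Yd = (1 − 0.25)(8582) = 0.75(8582) = 6436.5
C = 184 + 0.94(6436.5) = 184 + 6050.31 = 6234.31
S = Yd − C = 6436.5 − 6234.31 = 202.19

S = 202.19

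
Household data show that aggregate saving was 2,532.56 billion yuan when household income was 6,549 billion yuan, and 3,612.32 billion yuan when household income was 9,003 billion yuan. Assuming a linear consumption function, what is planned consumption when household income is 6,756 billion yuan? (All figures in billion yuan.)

C = 4132.36

MPS = ΔS/ΔY = (3612.32 − 2532.56)/(9003 − 6549) = 1079.76/2454 = 0.44
MPC = 1 − MPS = 0.56
Autonomous saving = 2532.56 − 0.44(6549) = -349, so a = 349
C = 349 + 0.56(6756) = 349 + 3783.36 = 4132.36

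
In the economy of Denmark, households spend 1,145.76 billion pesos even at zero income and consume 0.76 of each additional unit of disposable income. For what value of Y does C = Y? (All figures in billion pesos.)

At break-even, C = Y: 1145.76 + 0.76Y = Y
0.24Y = 1145.76, so Y = 1145.76/0.24 = 4774

Y = 4774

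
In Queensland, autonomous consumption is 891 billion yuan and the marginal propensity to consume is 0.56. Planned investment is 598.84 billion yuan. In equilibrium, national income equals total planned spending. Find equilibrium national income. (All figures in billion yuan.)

Y = C + I = 891 + 0.56Y + 598.84
Y − 0.56Y = 1489.84
0.44Y = 1489.84, so Y = 1489.84/0.44 = 3386

Y = 3386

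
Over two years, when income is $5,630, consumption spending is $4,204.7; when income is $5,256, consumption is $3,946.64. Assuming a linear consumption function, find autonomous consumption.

a = 320

MPC = ΔC/ΔY = (4204.7 − 3946.64)/(5630 − 5256) = 258.06/374 = 0.69
a = C − MPC·Y = 3946.64 − 0.69(5256) = 3946.64 − 3626.64 = 320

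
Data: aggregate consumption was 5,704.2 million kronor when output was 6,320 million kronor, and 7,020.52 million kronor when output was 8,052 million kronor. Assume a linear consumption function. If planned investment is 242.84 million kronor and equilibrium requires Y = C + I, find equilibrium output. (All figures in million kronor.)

MPC = (7020.52 − 5704.2)/(8052 − 6320) = 1316.32/1732 = 0.76
a = 5704.2 − 0.76(6320) = 901
Equilibrium: Y = 901 + 0.76Y + 242.84
0.24Y = 1143.84, so Y = 1143.84/0.24 = 4766

Y = 4766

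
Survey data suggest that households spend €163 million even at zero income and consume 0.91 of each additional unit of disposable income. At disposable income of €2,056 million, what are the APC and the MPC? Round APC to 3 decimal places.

APC = 0.989; MPC = 0.91

MPC = 0.91 (the slope of the consumption function)
C = 163 + 0.91(2056) = 2033.96, so APC = 2033.96/2056 = 0.989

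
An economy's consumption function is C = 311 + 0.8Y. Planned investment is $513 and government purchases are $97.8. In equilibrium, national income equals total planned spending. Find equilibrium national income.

Y = C + I + G = 311 + 0.8Y + 513 + 97.8
Y − 0.8Y = 921.8
0.2Y = 921.8, so Y = 921.8/0.2 = 4609

Y = 4609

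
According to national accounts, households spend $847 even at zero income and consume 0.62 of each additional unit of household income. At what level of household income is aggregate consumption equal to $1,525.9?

847 + 0.62Y = 1525.9
0.62Y = 678.9, so Y = 678.9/0.62 = 1095

Y = 1095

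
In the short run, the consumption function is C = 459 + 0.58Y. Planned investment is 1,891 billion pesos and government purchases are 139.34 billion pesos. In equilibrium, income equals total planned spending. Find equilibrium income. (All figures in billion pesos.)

Y = 5927

Y = C + I + G = 459 + 0.58Y + 1891 + 139.34
Y − 0.58Y = 2489.34
0.42Y = 2489.34, so Y = 2489.34/0.42 = 5927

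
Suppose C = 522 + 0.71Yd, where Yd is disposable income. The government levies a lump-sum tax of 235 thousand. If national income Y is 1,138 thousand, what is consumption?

C = 1163.13

Yd = Y − T = 1138 − 235 = 903
C = 522 + 0.71(903) = 522 + 641.13 = 1163.13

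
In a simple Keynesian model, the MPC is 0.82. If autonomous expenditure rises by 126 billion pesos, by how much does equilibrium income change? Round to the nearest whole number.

The multiplier is 1/(1 − MPC) = 1/0.18.
ΔY = 126/0.18 = 700.00 ≈ 700

ΔY ≈ 700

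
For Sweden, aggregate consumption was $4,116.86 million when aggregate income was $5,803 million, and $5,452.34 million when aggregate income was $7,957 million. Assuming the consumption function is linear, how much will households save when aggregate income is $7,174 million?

S = 2207.12

MPC = (5452.34 − 4116.86)/(7957 − 5803) = 1335.48/2154 = 0.62
a = 4116.86 − 0.62(5803) = 4116.86 − 3597.86 = 519
C = 519 + 0.62(7174) = 4966.88
S = 7174 − 4966.88 = 2207.12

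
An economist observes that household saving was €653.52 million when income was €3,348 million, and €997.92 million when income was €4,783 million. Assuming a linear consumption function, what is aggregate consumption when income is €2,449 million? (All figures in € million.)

MPS = ΔS/ΔY = (997.92 − 653.52)/(4783 − 3348) = 344.4/1435 = 0.24
MPC = 1 − MPS = 0.76
Autonomous saving = 653.52 − 0.24(3348) = -150, so a = 150
C = 150 + 0.76(2449) = 150 + 1861.24 = 2011.24

C = 2011.24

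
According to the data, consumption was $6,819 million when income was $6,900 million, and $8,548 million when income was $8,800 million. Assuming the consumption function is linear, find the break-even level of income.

MPC = (8548 − 6819)/(8800 − 6900) = 1729/1900 = 0.91
a = 6819 − 0.91(6900) = 6819 − 6279 = 540
Break-even: Y = a/(1−MPC) = 540/0.09 = 6000

Y = 6000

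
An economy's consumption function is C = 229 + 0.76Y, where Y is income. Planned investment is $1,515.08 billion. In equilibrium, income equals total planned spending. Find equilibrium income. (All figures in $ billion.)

Y = 7267

Y = C + I = 229 + 0.76Y + 1515.08
Y − 0.76Y = 1744.08
0.24Y = 1744.08, so Y = 1744.08/0.24 = 7267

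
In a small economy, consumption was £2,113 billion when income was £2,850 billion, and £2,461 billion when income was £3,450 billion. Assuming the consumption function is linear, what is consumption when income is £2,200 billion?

MPC = (2461 − 2113)/(3450 − 2850) = 348/600 = 0.58
a = 2113 − 0.58(2850) = 2113 − 1653 = 460
C = 460 + 0.58(2200) = 460 + 1276 = 1736

C = 1736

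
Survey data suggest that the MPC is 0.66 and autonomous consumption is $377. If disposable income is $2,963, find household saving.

S = 630.42

C = 377 + 0.66(2963) = 377 + 1955.58 = 2332.58
S = Y − C = 2963 − 2332.58 = 630.42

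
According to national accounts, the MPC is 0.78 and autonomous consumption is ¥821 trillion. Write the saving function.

S = Y − C = Y − (821 + 0.78Y) = -821 + (1 − 0.78)Y

S = -821 + 0.22Y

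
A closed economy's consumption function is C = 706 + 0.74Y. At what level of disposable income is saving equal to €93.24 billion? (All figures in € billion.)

Y = 3074

S = Y − C = -706 + 0.26Y
-706 + 0.26Y = 93.24, so 0.26Y = 799.24 and Y = 3074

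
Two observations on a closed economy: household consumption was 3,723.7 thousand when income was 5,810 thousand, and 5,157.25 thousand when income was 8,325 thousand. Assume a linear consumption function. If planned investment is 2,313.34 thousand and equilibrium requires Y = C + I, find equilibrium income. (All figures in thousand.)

MPC = (5157.25 − 3723.7)/(8325 − 5810) = 1433.55/2515 = 0.57
a = 3723.7 − 0.57(5810) = 412
Equilibrium: Y = 412 + 0.57Y + 2313.34
0.43Y = 2725.34, so Y = 2725.34/0.43 = 6338

Y = 6338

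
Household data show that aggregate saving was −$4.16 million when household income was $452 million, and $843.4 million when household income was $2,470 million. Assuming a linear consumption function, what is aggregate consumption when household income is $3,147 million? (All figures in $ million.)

C = 2019.26

MPS = ΔS/ΔY = (843.4 − (-4.16))/(2470 − 452) = 847.56/2018 = 0.42
MPC = 1 − MPS = 0.58
Autonomous saving = -4.16 − 0.42(452) = -194, so a = 194
C = 194 + 0.58(3147) = 194 + 1825.26 = 2019.26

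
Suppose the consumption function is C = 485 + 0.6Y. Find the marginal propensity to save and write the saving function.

MPS = 1 − MPC = 1 − 0.6 = 0.4
S = Y − C = -485 + 0.4Y

MPS = 0.4; S = -485 + 0.4Y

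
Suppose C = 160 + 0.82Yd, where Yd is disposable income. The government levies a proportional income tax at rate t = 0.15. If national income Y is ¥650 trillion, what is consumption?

Yd = (1 − 0.15)(650) = 0.85(650) = 552.5
C = 160 + 0.82(552.5) = 160 + 453.05 = 613.05

C = 613.05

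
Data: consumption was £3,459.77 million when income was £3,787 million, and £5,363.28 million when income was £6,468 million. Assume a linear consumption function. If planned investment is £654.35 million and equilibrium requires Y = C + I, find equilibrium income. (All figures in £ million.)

Y = 4915

MPC = (5363.28 − 3459.77)/(6468 − 3787) = 1903.51/2681 = 0.71
a = 3459.77 − 0.71(3787) = 771
Equilibrium: Y = 771 + 0.71Y + 654.35
0.29Y = 1425.35, so Y = 1425.35/0.29 = 4915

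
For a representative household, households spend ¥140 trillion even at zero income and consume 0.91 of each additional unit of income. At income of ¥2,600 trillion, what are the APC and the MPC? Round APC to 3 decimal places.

MPC = 0.91 (the slope of the consumption function)
C = 140 + 0.91(2600) = 2506, so APC = 2506/2600 = 0.964

APC = 0.964; MPC = 0.91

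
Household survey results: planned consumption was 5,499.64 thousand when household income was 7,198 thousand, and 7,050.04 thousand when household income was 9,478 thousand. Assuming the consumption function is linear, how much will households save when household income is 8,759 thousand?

S = 2197.88

MPC = (7050.04 − 5499.64)/(9478 − 7198) = 1550.4/2280 = 0.68
a = 5499.64 − 0.68(7198) = 5499.64 − 4894.64 = 605
C = 605 + 0.68(8759) = 6561.12
S = 8759 − 6561.12 = 2197.88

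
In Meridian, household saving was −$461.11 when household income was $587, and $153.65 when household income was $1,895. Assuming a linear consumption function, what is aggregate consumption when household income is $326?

C = 909.78

MPS = ΔS/ΔY = (153.65 − (-461.11))/(1895 − 587) = 614.76/1308 = 0.47
MPC = 1 − MPS = 0.53
Autonomous saving = -461.11 − 0.47(587) = -737, so a = 737
C = 737 + 0.53(326) = 737 + 172.78 = 909.78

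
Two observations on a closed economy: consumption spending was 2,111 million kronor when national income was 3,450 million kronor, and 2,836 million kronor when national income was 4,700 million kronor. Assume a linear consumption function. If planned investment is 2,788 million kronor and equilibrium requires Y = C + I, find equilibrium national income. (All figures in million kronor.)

Y = 6900

MPC = (2836 − 2111)/(4700 − 3450) = 725/1250 = 0.58
a = 2111 − 0.58(3450) = 110
Equilibrium: Y = 110 + 0.58Y + 2788
0.42Y = 2898, so Y = 2898/0.42 = 6900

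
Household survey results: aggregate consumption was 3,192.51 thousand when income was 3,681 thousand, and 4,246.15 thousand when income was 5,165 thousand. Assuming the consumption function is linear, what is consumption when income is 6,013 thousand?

C = 4848.23

MPC = (4246.15 − 3192.51)/(5165 − 3681) = 1053.64/1484 = 0.71
a = 3192.51 − 0.71(3681) = 3192.51 − 2613.51 = 579
C = 579 + 0.71(6013) = 579 + 4269.23 = 4848.23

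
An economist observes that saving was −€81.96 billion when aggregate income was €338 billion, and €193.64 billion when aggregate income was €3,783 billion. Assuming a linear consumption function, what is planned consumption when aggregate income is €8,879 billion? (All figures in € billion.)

C = 8277.68

MPS = ΔS/ΔY = (193.64 − (-81.96))/(3783 − 338) = 275.6/3445 = 0.08
MPC = 1 − MPS = 0.92
Autonomous saving = -81.96 − 0.08(338) = -109, so a = 109
C = 109 + 0.92(8879) = 109 + 8168.68 = 8277.68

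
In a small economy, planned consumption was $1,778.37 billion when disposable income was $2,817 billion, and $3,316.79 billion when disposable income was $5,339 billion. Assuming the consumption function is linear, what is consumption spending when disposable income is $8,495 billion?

C = 5241.95

MPC = (3316.79 − 1778.37)/(5339 − 2817) = 1538.42/2522 = 0.61
a = 1778.37 − 0.61(2817) = 1778.37 − 1718.37 = 60
C = 60 + 0.61(8495) = 60 + 5181.95 = 5241.95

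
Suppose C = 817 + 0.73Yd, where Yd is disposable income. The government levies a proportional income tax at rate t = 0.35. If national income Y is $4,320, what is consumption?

C = 2866.84

Yd = (1 − 0.35)(4320) = 0.65(4320) = 2808
C = 817 + 0.73(2808) = 817 + 2049.84 = 2866.84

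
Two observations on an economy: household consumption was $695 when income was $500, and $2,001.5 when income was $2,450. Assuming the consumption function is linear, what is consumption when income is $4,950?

MPC = (2001.5 − 695)/(2450 − 500) = 1306.5/1950 = 0.67
a = 695 − 0.67(500) = 695 − 335 = 360
C = 360 + 0.67(4950) = 360 + 3316.5 = 3676.5

C = 3676.5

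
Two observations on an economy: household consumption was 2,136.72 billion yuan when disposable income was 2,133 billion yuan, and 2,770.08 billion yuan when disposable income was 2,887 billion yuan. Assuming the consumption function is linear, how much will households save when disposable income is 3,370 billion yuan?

S = 194.2

MPC = (2770.08 − 2136.72)/(2887 − 2133) = 633.36/754 = 0.84
a = 2136.72 − 0.84(2133) = 2136.72 − 1791.72 = 345
C = 345 + 0.84(3370) = 3175.8
S = 3370 − 3175.8 = 194.2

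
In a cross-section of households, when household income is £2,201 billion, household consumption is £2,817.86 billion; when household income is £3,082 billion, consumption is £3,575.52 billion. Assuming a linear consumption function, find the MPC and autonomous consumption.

MPC = ΔC/ΔY = (3575.52 − 2817.86)/(3082 − 2201) = 757.66/881 = 0.86
a = C − MPC·Y = 2817.86 − 0.86(2201) = 2817.86 − 1892.86 = 925

MPC = 0.86; a = 925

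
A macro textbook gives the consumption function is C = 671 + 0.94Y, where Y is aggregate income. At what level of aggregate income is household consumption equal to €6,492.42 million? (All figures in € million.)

671 + 0.94Y = 6492.42
0.94Y = 5821.42, so Y = 5821.42/0.94 = 6193

Y = 6193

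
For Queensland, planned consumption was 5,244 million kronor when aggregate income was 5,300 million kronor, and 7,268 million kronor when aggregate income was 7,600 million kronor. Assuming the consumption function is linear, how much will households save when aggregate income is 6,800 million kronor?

S = 236

MPC = (7268 − 5244)/(7600 − 5300) = 2024/2300 = 0.88
a = 5244 − 0.88(5300) = 5244 − 4664 = 580
C = 580 + 0.88(6800) = 6564
S = 6800 − 6564 = 236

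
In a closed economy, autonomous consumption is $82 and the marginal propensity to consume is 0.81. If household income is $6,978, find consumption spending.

C = 5734.18

C = 82 + 0.81(6978) = 82 + 5652.18 = 5734.18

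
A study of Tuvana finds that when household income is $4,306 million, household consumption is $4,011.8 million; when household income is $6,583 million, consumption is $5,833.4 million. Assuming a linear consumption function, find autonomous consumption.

MPC = ΔC/ΔY = (5833.4 − 4011.8)/(6583 − 4306) = 1821.6/2277 = 0.8
a = C − MPC·Y = 4011.8 − 0.8(4306) = 4011.8 − 3444.8 = 567

a = 567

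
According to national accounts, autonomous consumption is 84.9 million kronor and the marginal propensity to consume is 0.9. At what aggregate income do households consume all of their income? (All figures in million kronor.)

Y = 849

At break-even, C = Y: 84.9 + 0.9Y = Y
0.1Y = 84.9, so Y = 84.9/0.1 = 849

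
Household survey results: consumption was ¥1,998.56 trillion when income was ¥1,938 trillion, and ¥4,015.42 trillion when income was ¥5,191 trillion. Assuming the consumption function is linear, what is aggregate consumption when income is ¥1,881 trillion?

MPC = (4015.42 − 1998.56)/(5191 − 1938) = 2016.86/3253 = 0.62
a = 1998.56 − 0.62(1938) = 1998.56 − 1201.56 = 797
C = 797 + 0.62(1881) = 797 + 1166.22 = 1963.22

C = 1963.22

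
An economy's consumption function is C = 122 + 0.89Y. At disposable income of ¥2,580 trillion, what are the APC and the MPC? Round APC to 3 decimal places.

MPC = 0.89 (the slope of the consumption function)
C = 122 + 0.89(2580) = 2418.2, so APC = 2418.2/2580 = 0.937

APC = 0.937; MPC = 0.89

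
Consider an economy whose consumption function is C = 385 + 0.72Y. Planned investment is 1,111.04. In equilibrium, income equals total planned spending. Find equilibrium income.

Y = 5343

Y = C + I = 385 + 0.72Y + 1111.04
Y − 0.72Y = 1496.04
0.28Y = 1496.04, so Y = 1496.04/0.28 = 5343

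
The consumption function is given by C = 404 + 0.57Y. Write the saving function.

S = Y − C = Y − (404 + 0.57Y) = -404 + (1 − 0.57)Y

S = -404 + 0.43Y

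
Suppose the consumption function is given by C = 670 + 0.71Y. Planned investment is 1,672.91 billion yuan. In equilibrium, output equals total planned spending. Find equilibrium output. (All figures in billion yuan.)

Y = C + I = 670 + 0.71Y + 1672.91
Y − 0.71Y = 2342.91
0.29Y = 2342.91, so Y = 2342.91/0.29 = 8079

Y = 8079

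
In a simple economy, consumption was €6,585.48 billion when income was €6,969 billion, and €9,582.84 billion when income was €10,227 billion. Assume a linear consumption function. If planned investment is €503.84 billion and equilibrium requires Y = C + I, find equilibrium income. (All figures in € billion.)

Y = 8473

MPC = (9582.84 − 6585.48)/(10227 − 6969) = 2997.36/3258 = 0.92
a = 6585.48 − 0.92(6969) = 174
Equilibrium: Y = 174 + 0.92Y + 503.84
0.08Y = 677.84, so Y = 677.84/0.08 = 8473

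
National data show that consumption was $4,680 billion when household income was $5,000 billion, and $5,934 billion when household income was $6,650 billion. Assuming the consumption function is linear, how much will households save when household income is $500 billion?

MPC = (5934 − 4680)/(6650 − 5000) = 1254/1650 = 0.76
a = 4680 − 0.76(5000) = 4680 − 3800 = 880
C = 880 + 0.76(500) = 1260
S = 500 − 1260 = -760

S = -760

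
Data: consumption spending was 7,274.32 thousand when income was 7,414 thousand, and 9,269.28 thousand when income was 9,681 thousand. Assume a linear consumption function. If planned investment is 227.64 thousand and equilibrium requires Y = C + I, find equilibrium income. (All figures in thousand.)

Y = 8147

MPC = (9269.28 − 7274.32)/(9681 − 7414) = 1994.96/2267 = 0.88
a = 7274.32 − 0.88(7414) = 750
Equilibrium: Y = 750 + 0.88Y + 227.64
0.12Y = 977.64, so Y = 977.64/0.12 = 8147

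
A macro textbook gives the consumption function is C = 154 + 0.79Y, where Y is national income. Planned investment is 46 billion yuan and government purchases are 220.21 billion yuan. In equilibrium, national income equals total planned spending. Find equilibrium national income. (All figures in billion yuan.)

Y = 2001

Y = C + I + G = 154 + 0.79Y + 46 + 220.21
Y − 0.79Y = 420.21
0.21Y = 420.21, so Y = 420.21/0.21 = 2001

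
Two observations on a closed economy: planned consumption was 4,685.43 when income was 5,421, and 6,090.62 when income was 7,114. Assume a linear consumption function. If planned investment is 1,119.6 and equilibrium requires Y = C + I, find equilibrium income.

Y = 7680

MPC = (6090.62 − 4685.43)/(7114 − 5421) = 1405.19/1693 = 0.83
a = 4685.43 − 0.83(5421) = 186
Equilibrium: Y = 186 + 0.83Y + 1119.6
0.17Y = 1305.6, so Y = 1305.6/0.17 = 7680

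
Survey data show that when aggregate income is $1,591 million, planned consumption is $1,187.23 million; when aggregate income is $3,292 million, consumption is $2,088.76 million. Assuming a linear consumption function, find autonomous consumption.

MPC = ΔC/ΔY = (2088.76 − 1187.23)/(3292 − 1591) = 901.53/1701 = 0.53
a = C − MPC·Y = 1187.23 − 0.53(1591) = 1187.23 − 843.23 = 344

a = 344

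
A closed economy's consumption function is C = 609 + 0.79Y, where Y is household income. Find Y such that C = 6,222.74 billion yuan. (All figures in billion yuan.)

609 + 0.79Y = 6222.74
0.79Y = 5613.74, so Y = 5613.74/0.79 = 7106

Y = 7106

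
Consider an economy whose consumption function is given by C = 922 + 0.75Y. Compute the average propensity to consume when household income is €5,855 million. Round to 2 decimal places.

APC = 0.91

C = 922 + 0.75(5855) = 5313.25
APC = C/Y = 5313.25/5855 = 0.91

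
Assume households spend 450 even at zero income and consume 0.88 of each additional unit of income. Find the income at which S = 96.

Y = 4550

S = Y − C = -450 + 0.12Y
-450 + 0.12Y = 96, so 0.12Y = 546 and Y = 4550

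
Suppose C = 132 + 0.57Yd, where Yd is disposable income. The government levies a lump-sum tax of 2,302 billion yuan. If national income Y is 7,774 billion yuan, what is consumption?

C = 3251.04

Yd = Y − T = 7774 − 2302 = 5472
C = 132 + 0.57(5472) = 132 + 3119.04 = 3251.04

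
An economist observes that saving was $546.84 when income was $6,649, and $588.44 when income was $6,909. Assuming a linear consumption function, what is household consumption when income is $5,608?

C = 5227.72

MPS = ΔS/ΔY = (588.44 − 546.84)/(6909 − 6649) = 41.6/260 = 0.16
MPC = 1 − MPS = 0.84
Autonomous saving = 546.84 − 0.16(6649) = -517, so a = 517
C = 517 + 0.84(5608) = 517 + 4710.72 = 5227.72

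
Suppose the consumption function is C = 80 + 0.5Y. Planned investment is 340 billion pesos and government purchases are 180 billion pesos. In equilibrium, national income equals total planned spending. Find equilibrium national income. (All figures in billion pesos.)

Y = C + I + G = 80 + 0.5Y + 340 + 180
Y − 0.5Y = 600
0.5Y = 600, so Y = 600/0.5 = 1200

Y = 1200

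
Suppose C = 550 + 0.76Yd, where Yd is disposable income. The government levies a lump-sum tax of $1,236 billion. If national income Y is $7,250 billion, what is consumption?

C = 5120.64

Yd = Y − T = 7250 − 1236 = 6014
C = 550 + 0.76(6014) = 550 + 4570.64 = 5120.64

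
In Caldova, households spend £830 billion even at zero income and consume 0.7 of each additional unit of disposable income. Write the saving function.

S = -830 + 0.3Y

S = Y − C = Y − (830 + 0.7Y) = -830 + (1 − 0.7)Y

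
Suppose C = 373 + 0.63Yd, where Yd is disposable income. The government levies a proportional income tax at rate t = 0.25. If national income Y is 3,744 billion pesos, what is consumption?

Yd = (1 − 0.25)(3744) = 0.75(3744) = 2808
C = 373 + 0.63(2808) = 373 + 1769.04 = 2142.04

C = 2142.04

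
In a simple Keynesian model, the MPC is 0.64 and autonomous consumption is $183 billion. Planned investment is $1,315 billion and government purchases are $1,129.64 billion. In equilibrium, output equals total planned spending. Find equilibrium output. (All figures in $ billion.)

Y = 7299

Y = C + I + G = 183 + 0.64Y + 1315 + 1129.64
Y − 0.64Y = 2627.64
0.36Y = 2627.64, so Y = 2627.64/0.36 = 7299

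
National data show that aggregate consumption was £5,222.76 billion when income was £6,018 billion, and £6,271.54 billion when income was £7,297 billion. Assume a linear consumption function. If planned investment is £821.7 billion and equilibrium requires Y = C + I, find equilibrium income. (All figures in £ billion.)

Y = 6165

MPC = (6271.54 − 5222.76)/(7297 − 6018) = 1048.78/1279 = 0.82
a = 5222.76 − 0.82(6018) = 288
Equilibrium: Y = 288 + 0.82Y + 821.7
0.18Y = 1109.7, so Y = 1109.7/0.18 = 6165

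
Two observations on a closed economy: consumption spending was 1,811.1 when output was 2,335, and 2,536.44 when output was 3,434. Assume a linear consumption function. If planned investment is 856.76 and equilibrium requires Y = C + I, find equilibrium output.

MPC = (2536.44 − 1811.1)/(3434 − 2335) = 725.34/1099 = 0.66
a = 1811.1 − 0.66(2335) = 270
Equilibrium: Y = 270 + 0.66Y + 856.76
0.34Y = 1126.76, so Y = 1126.76/0.34 = 3314

Y = 3314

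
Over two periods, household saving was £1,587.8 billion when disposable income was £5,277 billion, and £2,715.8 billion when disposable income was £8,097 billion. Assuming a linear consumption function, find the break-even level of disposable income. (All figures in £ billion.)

Y = 1307.5

MPS = ΔS/ΔY = (2715.8 − 1587.8)/(8097 − 5277) = 1128/2820 = 0.4
MPC = 1 − MPS = 0.6
From S(5277) = 1587.8: −a + 0.4(5277) = 1587.8, so a = 2110.8 − 1587.8 = 523
Break-even (S = 0): Y = a/MPS = 523/0.4 = 1307.5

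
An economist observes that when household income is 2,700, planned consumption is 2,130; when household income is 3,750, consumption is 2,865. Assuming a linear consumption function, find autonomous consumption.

a = 240

MPC = ΔC/ΔY = (2865 − 2130)/(3750 − 2700) = 735/1050 = 0.7
a = C − MPC·Y = 2130 − 0.7(2700) = 2130 − 1890 = 240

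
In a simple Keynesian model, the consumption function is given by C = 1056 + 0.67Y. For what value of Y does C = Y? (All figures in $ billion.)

Y = 3200

At break-even, C = Y: 1056 + 0.67Y = Y
0.33Y = 1056, so Y = 1056/0.33 = 3200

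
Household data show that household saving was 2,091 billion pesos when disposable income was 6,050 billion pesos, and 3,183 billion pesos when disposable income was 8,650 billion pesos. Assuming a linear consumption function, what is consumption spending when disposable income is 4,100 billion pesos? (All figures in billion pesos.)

MPS = ΔS/ΔY = (3183 − 2091)/(8650 − 6050) = 1092/2600 = 0.42
MPC = 1 − MPS = 0.58
Autonomous saving = 2091 − 0.42(6050) = -450, so a = 450
C = 450 + 0.58(4100) = 450 + 2378 = 2828

C = 2828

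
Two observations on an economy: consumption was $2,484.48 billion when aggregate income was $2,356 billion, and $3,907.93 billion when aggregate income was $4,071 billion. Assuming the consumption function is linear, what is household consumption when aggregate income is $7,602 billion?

C = 6838.66

MPC = (3907.93 − 2484.48)/(4071 − 2356) = 1423.45/1715 = 0.83
a = 2484.48 − 0.83(2356) = 2484.48 − 1955.48 = 529
C = 529 + 0.83(7602) = 529 + 6309.66 = 6838.66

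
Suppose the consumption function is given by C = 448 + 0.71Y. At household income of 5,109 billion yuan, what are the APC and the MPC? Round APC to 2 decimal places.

APC = 0.80; MPC = 0.71

MPC = 0.71 (the slope of the consumption function)
C = 448 + 0.71(5109) = 4075.39, so APC = 4075.39/5109 = 0.80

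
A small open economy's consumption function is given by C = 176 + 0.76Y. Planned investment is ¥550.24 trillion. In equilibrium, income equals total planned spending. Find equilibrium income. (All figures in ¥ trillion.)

Y = 3026

Y = C + I = 176 + 0.76Y + 550.24
Y − 0.76Y = 726.24
0.24Y = 726.24, so Y = 726.24/0.24 = 3026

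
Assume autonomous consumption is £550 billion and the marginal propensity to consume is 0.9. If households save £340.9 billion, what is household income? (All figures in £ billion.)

S = Y − C = -550 + 0.1Y
-550 + 0.1Y = 340.9, so 0.1Y = 890.9 and Y = 8909

Y = 8909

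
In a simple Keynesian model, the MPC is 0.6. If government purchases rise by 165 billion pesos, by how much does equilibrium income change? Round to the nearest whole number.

ΔY ≈ 413

The multiplier is 1/(1 − MPC) = 1/0.4.
ΔY = 165/0.4 = 412.50 ≈ 413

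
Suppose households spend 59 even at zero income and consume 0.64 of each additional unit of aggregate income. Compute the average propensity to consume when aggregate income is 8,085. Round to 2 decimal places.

APC = 0.65

C = 59 + 0.64(8085) = 5233.4
APC = C/Y = 5233.4/8085 = 0.65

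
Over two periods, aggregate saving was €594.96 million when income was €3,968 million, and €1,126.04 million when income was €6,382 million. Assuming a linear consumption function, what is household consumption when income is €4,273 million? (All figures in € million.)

MPS = ΔS/ΔY = (1126.04 − 594.96)/(6382 − 3968) = 531.08/2414 = 0.22
MPC = 1 − MPS = 0.78
Autonomous saving = 594.96 − 0.22(3968) = -278, so a = 278
C = 278 + 0.78(4273) = 278 + 3332.94 = 3610.94

C = 3610.94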